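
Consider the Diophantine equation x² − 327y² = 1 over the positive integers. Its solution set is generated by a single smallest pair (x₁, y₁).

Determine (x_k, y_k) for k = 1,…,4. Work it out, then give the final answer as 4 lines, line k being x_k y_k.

217 12
94177 5208
40872601 2260260
17738614657 980947632

d=327: √d = [18; 12,36] (ℓ=2, even), read p_1/q_1
i=0: a=18 ⇒ p=18, q=1
i=1: a=12 ⇒ p=217, q=12
(x₁, y₁) = (217, 12);  217² − 327·12² = 1 ✓
(x_2, y_2) = (217·217 + 327·12·12, 217·12 + 12·217) = (94177, 5208)
(x_3, y_3) = (217·94177 + 327·12·5208, 217·5208 + 12·94177) = (40872601, 2260260)
(x_4, y_4) = (217·40872601 + 327·12·2260260, 217·2260260 + 12·40872601) = (17738614657, 980947632)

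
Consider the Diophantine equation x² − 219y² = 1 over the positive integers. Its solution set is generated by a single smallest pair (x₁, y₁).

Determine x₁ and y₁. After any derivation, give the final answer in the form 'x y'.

√219 → a₀=14, period (1,3,1,28); ℓ=4 even so k=3
a_0=14:  p_0=14·1+0=14,  q_0=14·0+1=1
…
a_2=3:  p_2=3·15+14=59,  q_2=3·1+1=4
a_3=1:  p_3=1·59+15=74,  q_3=1·4+1=5
→ (74, 5).  Check: 74²=5476, 219·5²=5475, difference 1.

74 5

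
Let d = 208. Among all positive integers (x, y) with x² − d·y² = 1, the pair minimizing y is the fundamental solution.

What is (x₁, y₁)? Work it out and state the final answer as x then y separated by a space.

√208 → a₀=14, period (2,2,1,2,2,28); ℓ=6 even so k=5
i=0: a=14 ⇒ p=14, q=1
…
i=4: a=2 ⇒ p=274, q=19
i=5: a=2 ⇒ p=649, q=45
(x₁, y₁) = (649, 45);  649² − 208·45² = 1 ✓

649 45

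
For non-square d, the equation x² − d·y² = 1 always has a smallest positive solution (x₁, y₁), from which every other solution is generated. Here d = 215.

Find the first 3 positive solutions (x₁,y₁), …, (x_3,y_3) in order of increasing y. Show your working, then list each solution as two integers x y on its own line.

44 3
3871 264
340604 23229

d=215: √d = [14; 1,1,1,28] (ℓ=4, even), read p_3/q_3
k=0  a_k=14  p_k/q_k = 14/1
…
k=2  a_k=1  p_k/q_k = 29/2
k=3  a_k=1  p_k/q_k = 44/3
(x₁, y₁) = (44, 3);  44² − 215·3² = 1 ✓
k=2:  x_2 = 44·44+215·3·3 = 3871,  y_2 = 44·3+3·44 = 264
k=3:  x_3 = 44·3871+215·3·264 = 340604,  y_3 = 44·264+3·3871 = 23229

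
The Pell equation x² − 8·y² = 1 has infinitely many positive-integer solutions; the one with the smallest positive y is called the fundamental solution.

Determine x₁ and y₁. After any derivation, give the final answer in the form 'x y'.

√8 = [2; 1,4, …], period ℓ=2 (even) → k=1
a_0=2:  p_0=2·1+0=2,  q_0=2·0+1=1
a_1=1:  p_1=1·2+1=3,  q_1=1·1+0=1
→ (3, 1).  Check: 3²=9, 8·1²=8, difference 1.

3 1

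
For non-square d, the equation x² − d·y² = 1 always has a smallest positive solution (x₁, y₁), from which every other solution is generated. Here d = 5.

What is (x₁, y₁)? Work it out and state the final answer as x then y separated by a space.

√5 → a₀=2, period (4); ℓ=1 odd so k=1
a_0=2:  p_0=2·1+0=2,  q_0=2·0+1=1
a_1=4:  p_1=4·2+1=9,  q_1=4·1+0=4
→ (9, 4).  Check: 9²=81, 5·4²=80, difference 1.

9 4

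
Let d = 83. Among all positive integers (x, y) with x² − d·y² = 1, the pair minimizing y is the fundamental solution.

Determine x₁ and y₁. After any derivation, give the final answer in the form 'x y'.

[9; 9,18] for √83; ℓ=2 ⇒ convergent index 1
step 0: (9, 1)  from 9·(1,0) + (0,1)
step 1: (82, 9)  from 9·(9,1) + (1,0)
fundamental: x₁=82, y₁=9  (since 6724 − 83·81 = 1)

82 9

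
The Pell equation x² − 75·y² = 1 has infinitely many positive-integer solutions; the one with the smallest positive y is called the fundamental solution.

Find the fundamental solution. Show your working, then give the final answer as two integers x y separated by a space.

26 3

d=75: √d = [8; 1,1,1,16] (ℓ=4, even), read p_3/q_3
step 0: (8, 1)  from 8·(1,0) + (0,1)
…
step 2: (17, 2)  from 1·(9,1) + (8,1)
step 3: (26, 3)  from 1·(17,2) + (9,1)
fundamental: x₁=26, y₁=3  (since 676 − 75·9 = 1)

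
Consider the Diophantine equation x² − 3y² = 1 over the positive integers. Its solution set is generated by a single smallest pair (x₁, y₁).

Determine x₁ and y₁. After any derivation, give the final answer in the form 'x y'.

2 1

[1; 1,2] for √3; ℓ=2 ⇒ convergent index 1
a_0=1:  p_0=1·1+0=1,  q_0=1·0+1=1
a_1=1:  p_1=1·1+1=2,  q_1=1·1+0=1
→ (2, 1).  Check: 2²=4, 3·1²=3, difference 1.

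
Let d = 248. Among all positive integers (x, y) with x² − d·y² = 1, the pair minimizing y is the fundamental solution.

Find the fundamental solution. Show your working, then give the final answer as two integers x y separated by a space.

63 4

√248 = [15; 1,2,1,30, …], period ℓ=4 (even) → k=3
i=0: a=15 ⇒ p=15, q=1
…
i=2: a=2 ⇒ p=47, q=3
i=3: a=1 ⇒ p=63, q=4
fundamental: x₁=63, y₁=4  (since 3969 − 248·16 = 1)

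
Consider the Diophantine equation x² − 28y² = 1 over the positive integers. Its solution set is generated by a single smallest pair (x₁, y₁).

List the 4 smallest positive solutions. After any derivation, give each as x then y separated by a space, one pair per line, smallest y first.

127 24
32257 6096
8193151 1548360
2081028097 393277344

d=28: √d = [5; 3,2,3,10] (ℓ=4, even), read p_3/q_3
k=0  a_k=5  p_k/q_k = 5/1
…
k=2  a_k=2  p_k/q_k = 37/7
k=3  a_k=3  p_k/q_k = 127/24
→ (127, 24).  Check: 127²=16129, 28·24²=16128, difference 1.
n=2: (127,24)∘(127,24) = (127·127+28·24·24, 127·24+24·127) = (32257,6096)
n=3: (32257,6096)∘(127,24) = (127·32257+28·24·6096, 127·6096+24·32257) = (8193151,1548360)
n=4: (8193151,1548360)∘(127,24) = (127·8193151+28·24·1548360, 127·1548360+24·8193151) = (2081028097,393277344)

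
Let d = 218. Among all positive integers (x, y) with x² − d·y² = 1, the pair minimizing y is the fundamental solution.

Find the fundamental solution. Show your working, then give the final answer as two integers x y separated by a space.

d=218: √d = [14; 1,3,3,1,28] (ℓ=5, odd), read p_9/q_9
k=0  a_k=14  p_k/q_k = 14/1
…
k=6  a_k=1  p_k/q_k = 7471/506
k=7  a_k=3  p_k/q_k = 29633/2007
k=8  a_k=3  p_k/q_k = 96370/6527
k=9  a_k=1  p_k/q_k = 126003/8534
fundamental: x₁=126003, y₁=8534  (since 15876756009 − 218·72829156 = 1)

126003 8534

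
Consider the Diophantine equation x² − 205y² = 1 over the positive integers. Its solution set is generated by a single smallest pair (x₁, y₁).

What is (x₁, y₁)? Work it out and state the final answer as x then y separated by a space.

39689 2772

[14; 3,6,1,4,1,6,3,28] for √205; ℓ=8 ⇒ convergent index 7
a_0=14:  p_0=14·1+0=14,  q_0=14·0+1=1
a_1=3:  p_1=3·14+1=43,  q_1=3·1+0=3
…
a_3=1:  p_3=1·272+43=315,  q_3=1·19+3=22
…
a_6=6:  p_6=6·1847+1532=12614,  q_6=6·129+107=881
a_7=3:  p_7=3·12614+1847=39689,  q_7=3·881+129=2772
(x₁, y₁) = (39689, 2772);  39689² − 205·2772² = 1 ✓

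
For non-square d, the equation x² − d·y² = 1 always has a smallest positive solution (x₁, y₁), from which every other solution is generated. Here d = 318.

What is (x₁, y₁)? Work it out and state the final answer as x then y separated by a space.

107 6

d=318: √d = [17; 1,4,1,34] (ℓ=4, even), read p_3/q_3
step 0: (17, 1)  from 17·(1,0) + (0,1)
…
step 2: (89, 5)  from 4·(18,1) + (17,1)
step 3: (107, 6)  from 1·(89,5) + (18,1)
→ (107, 6).  Check: 107²=11449, 318·6²=11448, difference 1.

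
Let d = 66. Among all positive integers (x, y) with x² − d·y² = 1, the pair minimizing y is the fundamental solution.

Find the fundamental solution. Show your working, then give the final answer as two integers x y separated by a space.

√66 → a₀=8, period (8,16); ℓ=2 even so k=1
k=0  a_k=8  p_k/q_k = 8/1
k=1  a_k=8  p_k/q_k = 65/8
fundamental: x₁=65, y₁=8  (since 4225 − 66·64 = 1)

65 8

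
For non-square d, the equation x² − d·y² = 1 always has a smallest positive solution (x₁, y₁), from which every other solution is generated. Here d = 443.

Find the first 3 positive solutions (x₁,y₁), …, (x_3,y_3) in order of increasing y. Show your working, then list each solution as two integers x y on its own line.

442 21
390727 18564
345402226 16410555

√443 = [21; 21,42, …], period ℓ=2 (even) → k=1
a_0=21:  p_0=21·1+0=21,  q_0=21·0+1=1
a_1=21:  p_1=21·21+1=442,  q_1=21·1+0=21
fundamental: x₁=442, y₁=21  (since 195364 − 443·441 = 1)
n=2: (442,21)∘(442,21) = (442·442+443·21·21, 442·21+21·442) = (390727,18564)
n=3: (390727,18564)∘(442,21) = (442·390727+443·21·18564, 442·18564+21·390727) = (345402226,16410555)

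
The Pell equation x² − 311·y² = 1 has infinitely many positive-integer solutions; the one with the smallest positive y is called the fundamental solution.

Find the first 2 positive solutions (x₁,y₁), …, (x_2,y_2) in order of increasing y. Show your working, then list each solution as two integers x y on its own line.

[17; 1,1,1,2,1,…,1,1,34] for √311; ℓ=16 ⇒ convergent index 15
k=0  a_k=17  p_k/q_k = 17/1
k=1  a_k=1  p_k/q_k = 18/1
k=2  a_k=1  p_k/q_k = 35/2
…
k=8  a_k=17  p_k/q_k = 71158/4035
k=9  a_k=3  p_k/q_k = 217583/12338
…
k=14  a_k=1  p_k/q_k = 10724507/608131
k=15  a_k=1  p_k/q_k = 16883880/957397
→ (16883880, 957397).  Check: 16883880²=285065403854400, 311·957397²=285065403854399, difference 1.
(16883880+957397√311)^2 = 570130807708799 + 32329152120720√311

16883880 957397
570130807708799 32329152120720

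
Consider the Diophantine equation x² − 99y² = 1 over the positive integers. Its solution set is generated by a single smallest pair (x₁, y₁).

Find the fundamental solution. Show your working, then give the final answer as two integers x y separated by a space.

√99 → a₀=9, period (1,18); ℓ=2 even so k=1
k=0  a_k=9  p_k/q_k = 9/1
k=1  a_k=1  p_k/q_k = 10/1
(x₁, y₁) = (10, 1);  10² − 99·1² = 1 ✓

10 1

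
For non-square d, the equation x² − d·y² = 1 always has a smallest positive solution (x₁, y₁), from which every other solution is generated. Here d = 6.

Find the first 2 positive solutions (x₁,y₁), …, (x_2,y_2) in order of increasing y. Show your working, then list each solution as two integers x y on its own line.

5 2
49 20

√6 → a₀=2, period (2,4); ℓ=2 even so k=1
i=0: a=2 ⇒ p=2, q=1
i=1: a=2 ⇒ p=5, q=2
fundamental: x₁=5, y₁=2  (since 25 − 6·4 = 1)
(x_2, y_2) = (5·5 + 6·2·2, 5·2 + 2·5) = (49, 20)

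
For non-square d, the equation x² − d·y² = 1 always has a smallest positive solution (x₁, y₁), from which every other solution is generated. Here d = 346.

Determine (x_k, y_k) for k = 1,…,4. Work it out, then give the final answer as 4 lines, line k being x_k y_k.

√346 = [18; 1,1,1,1,36, …], period ℓ=5 (odd) → k=9
k=0  a_k=18  p_k/q_k = 18/1
k=1  a_k=1  p_k/q_k = 19/1
…
k=3  a_k=1  p_k/q_k = 56/3
…
k=5  a_k=36  p_k/q_k = 3404/183
…
k=8  a_k=1  p_k/q_k = 10398/559
k=9  a_k=1  p_k/q_k = 17299/930
fundamental: x₁=17299, y₁=930  (since 299255401 − 346·864900 = 1)
(17299+930√346)^2 = 598510801 + 32176140√346
(17299+930√346)^3 = 20707276675699 + 1113230090790√346
(17299+930√346)^4 = 716430357827323201 + 38515534648976280√346

17299 930
598510801 32176140
20707276675699 1113230090790
716430357827323201 38515534648976280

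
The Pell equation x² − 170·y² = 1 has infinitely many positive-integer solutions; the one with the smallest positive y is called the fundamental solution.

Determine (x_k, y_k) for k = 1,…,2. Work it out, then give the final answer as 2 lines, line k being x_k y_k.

339 26
229841 17628

√170 → a₀=13, period (26); ℓ=1 odd so k=1
step 0: (13, 1)  from 13·(1,0) + (0,1)
step 1: (339, 26)  from 26·(13,1) + (1,0)
→ (339, 26).  Check: 339²=114921, 170·26²=114920, difference 1.
(x_2, y_2) = (339·339 + 170·26·26, 339·26 + 26·339) = (229841, 17628)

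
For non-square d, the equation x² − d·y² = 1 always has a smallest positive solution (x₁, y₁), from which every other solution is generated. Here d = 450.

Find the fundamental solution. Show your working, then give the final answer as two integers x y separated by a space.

19601 924

√450 → a₀=21, period (4,1,2,4,2,1,4,42); ℓ=8 even so k=7
a_0=21:  p_0=21·1+0=21,  q_0=21·0+1=1
a_1=4:  p_1=4·21+1=85,  q_1=4·1+0=4
a_2=1:  p_2=1·85+21=106,  q_2=1·4+1=5
…
a_6=1:  p_6=1·2885+1294=4179,  q_6=1·136+61=197
a_7=4:  p_7=4·4179+2885=19601,  q_7=4·197+136=924
→ (19601, 924).  Check: 19601²=384199201, 450·924²=384199200, difference 1.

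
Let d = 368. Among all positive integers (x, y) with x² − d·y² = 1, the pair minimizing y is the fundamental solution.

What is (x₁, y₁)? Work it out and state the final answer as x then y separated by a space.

1151 60

d=368: √d = [19; 5,2,5,38] (ℓ=4, even), read p_3/q_3
k=0  a_k=19  p_k/q_k = 19/1
k=1  a_k=5  p_k/q_k = 96/5
k=2  a_k=2  p_k/q_k = 211/11
k=3  a_k=5  p_k/q_k = 1151/60
fundamental: x₁=1151, y₁=60  (since 1324801 − 368·3600 = 1)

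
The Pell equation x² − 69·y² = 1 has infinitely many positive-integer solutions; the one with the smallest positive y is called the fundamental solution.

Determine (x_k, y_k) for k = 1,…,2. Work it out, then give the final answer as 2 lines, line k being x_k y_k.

√69 = [8; 3,3,1,4,1,3,3,16, …], period ℓ=8 (even) → k=7
k=0  a_k=8  p_k/q_k = 8/1
…
k=2  a_k=3  p_k/q_k = 83/10
k=3  a_k=1  p_k/q_k = 108/13
k=4  a_k=4  p_k/q_k = 515/62
…
k=6  a_k=3  p_k/q_k = 2384/287
k=7  a_k=3  p_k/q_k = 7775/936
(x₁, y₁) = (7775, 936);  7775² − 69·936² = 1 ✓
n=2: (7775,936)∘(7775,936) = (7775·7775+69·936·936, 7775·936+936·7775) = (120901249,14554800)

7775 936
120901249 14554800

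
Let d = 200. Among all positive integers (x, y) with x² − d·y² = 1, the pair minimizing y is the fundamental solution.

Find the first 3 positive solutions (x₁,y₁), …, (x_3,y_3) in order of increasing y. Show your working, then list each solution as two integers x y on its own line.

99 7
19601 1386
3880899 274421

√200 → a₀=14, period (7,28); ℓ=2 even so k=1
a_0=14:  p_0=14·1+0=14,  q_0=14·0+1=1
a_1=7:  p_1=7·14+1=99,  q_1=7·1+0=7
(x₁, y₁) = (99, 7);  99² − 200·7² = 1 ✓
k=2:  x_2 = 99·99+200·7·7 = 19601,  y_2 = 99·7+7·99 = 1386
k=3:  x_3 = 99·19601+200·7·1386 = 3880899,  y_3 = 99·1386+7·19601 = 274421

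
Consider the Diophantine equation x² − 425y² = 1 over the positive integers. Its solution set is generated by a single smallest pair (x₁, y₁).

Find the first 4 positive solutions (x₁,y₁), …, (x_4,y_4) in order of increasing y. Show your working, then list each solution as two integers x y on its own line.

√425 → a₀=20, period (1,1,1,1,1,1,40); ℓ=7 odd so k=13
k=0  a_k=20  p_k/q_k = 20/1
k=1  a_k=1  p_k/q_k = 21/1
…
k=3  a_k=1  p_k/q_k = 62/3
…
k=7  a_k=40  p_k/q_k = 10885/528
k=8  a_k=1  p_k/q_k = 11153/541
…
k=10  a_k=1  p_k/q_k = 33191/1610
k=11  a_k=1  p_k/q_k = 55229/2679
k=12  a_k=1  p_k/q_k = 88420/4289
k=13  a_k=1  p_k/q_k = 143649/6968
→ (143649, 6968).  Check: 143649²=20635035201, 425·6968²=20635035200, difference 1.
(x_2, y_2) = (143649·143649 + 425·6968·6968, 143649·6968 + 6968·143649) = (41270070401, 2001892464)
(x_3, y_3) = (143649·41270070401 + 425·6968·2001892464, 143649·2001892464 + 6968·41270070401) = (11856808685922849, 575139701115304)
(x_4, y_4) = (143649·11856808685922849 + 425·6968·575139701115304, 143649·575139701115304 + 6968·11856808685922849) = (3406437421806992601601, 165236485849022716128)

143649 6968
41270070401 2001892464
11856808685922849 575139701115304
3406437421806992601601 165236485849022716128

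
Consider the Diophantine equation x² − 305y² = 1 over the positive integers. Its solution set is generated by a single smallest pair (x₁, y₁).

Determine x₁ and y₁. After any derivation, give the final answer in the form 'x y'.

√305 → a₀=17, period (2,6,2,34); ℓ=4 even so k=3
a_0=17:  p_0=17·1+0=17,  q_0=17·0+1=1
…
a_2=6:  p_2=6·35+17=227,  q_2=6·2+1=13
a_3=2:  p_3=2·227+35=489,  q_3=2·13+2=28
→ (489, 28).  Check: 489²=239121, 305·28²=239120, difference 1.

489 28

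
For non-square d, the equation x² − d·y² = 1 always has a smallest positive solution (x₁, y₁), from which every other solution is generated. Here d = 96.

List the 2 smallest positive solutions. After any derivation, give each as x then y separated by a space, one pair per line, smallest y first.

[9; 1,3,1,18] for √96; ℓ=4 ⇒ convergent index 3
i=0: a=9 ⇒ p=9, q=1
…
i=2: a=3 ⇒ p=39, q=4
i=3: a=1 ⇒ p=49, q=5
→ (49, 5).  Check: 49²=2401, 96·5²=2400, difference 1.
n=2: (49,5)∘(49,5) = (49·49+96·5·5, 49·5+5·49) = (4801,490)

49 5
4801 490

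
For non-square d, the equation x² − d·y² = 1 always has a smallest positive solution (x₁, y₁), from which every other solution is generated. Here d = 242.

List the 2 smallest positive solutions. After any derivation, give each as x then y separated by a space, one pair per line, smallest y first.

19601 1260
768398401 49394520

[15; 1,1,3,1,14,1,3,1,1,30] for √242; ℓ=10 ⇒ convergent index 9
step 0: (15, 1)  from 15·(1,0) + (0,1)
…
step 2: (31, 2)  from 1·(16,1) + (15,1)
step 3: (109, 7)  from 3·(31,2) + (16,1)
…
step 6: (2209, 142)  from 1·(2069,133) + (140,9)
step 7: (8696, 559)  from 3·(2209,142) + (2069,133)
step 8: (10905, 701)  from 1·(8696,559) + (2209,142)
step 9: (19601, 1260)  from 1·(10905,701) + (8696,559)
(x₁, y₁) = (19601, 1260);  19601² − 242·1260² = 1 ✓
k=2:  x_2 = 19601·19601+242·1260·1260 = 768398401,  y_2 = 19601·1260+1260·19601 = 49394520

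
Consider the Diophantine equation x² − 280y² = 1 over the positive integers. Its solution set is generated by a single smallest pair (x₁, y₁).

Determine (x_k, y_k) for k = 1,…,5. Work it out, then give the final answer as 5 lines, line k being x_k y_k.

251 15
126001 7530
63252251 3780045
31752504001 1897575060
15939693756251 952578900075

√280 → a₀=16, period (1,2,1,2,1,32); ℓ=6 even so k=5
i=0: a=16 ⇒ p=16, q=1
…
i=3: a=1 ⇒ p=67, q=4
i=4: a=2 ⇒ p=184, q=11
i=5: a=1 ⇒ p=251, q=15
(x₁, y₁) = (251, 15);  251² − 280·15² = 1 ✓
k=2:  x_2 = 251·251+280·15·15 = 126001,  y_2 = 251·15+15·251 = 7530
k=3:  x_3 = 251·126001+280·15·7530 = 63252251,  y_3 = 251·7530+15·126001 = 3780045
k=4:  x_4 = 251·63252251+280·15·3780045 = 31752504001,  y_4 = 251·3780045+15·63252251 = 1897575060
k=5:  x_5 = 251·31752504001+280·15·1897575060 = 15939693756251,  y_5 = 251·1897575060+15·31752504001 = 952578900075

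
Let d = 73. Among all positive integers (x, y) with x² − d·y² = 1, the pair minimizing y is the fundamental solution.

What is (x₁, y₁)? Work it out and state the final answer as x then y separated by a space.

[8; 1,1,5,5,1,1,16] for √73; ℓ=7 ⇒ convergent index 13
k=0  a_k=8  p_k/q_k = 8/1
…
k=2  a_k=1  p_k/q_k = 17/2
…
k=6  a_k=1  p_k/q_k = 1068/125
k=7  a_k=16  p_k/q_k = 17669/2068
k=8  a_k=1  p_k/q_k = 18737/2193
…
k=11  a_k=5  p_k/q_k = 1040241/121751
k=12  a_k=1  p_k/q_k = 1241008/145249
k=13  a_k=1  p_k/q_k = 2281249/267000
→ (2281249, 267000).  Check: 2281249²=5204097000001, 73·267000²=5204097000000, difference 1.

2281249 267000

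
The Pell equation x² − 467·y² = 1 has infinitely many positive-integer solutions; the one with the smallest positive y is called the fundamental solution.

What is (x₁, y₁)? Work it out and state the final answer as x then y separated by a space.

1625626 75225

d=467: √d = [21; 1,1,1,1,3,…,1,1,42] (ℓ=14, even), read p_13/q_13
step 0: (21, 1)  from 21·(1,0) + (0,1)
…
step 3: (65, 3)  from 1·(43,2) + (22,1)
step 4: (108, 5)  from 1·(65,3) + (43,2)
step 5: (389, 18)  from 3·(108,5) + (65,3)
step 6: (1275, 59)  from 3·(389,18) + (108,5)
step 7: (27164, 1257)  from 21·(1275,59) + (389,18)
step 8: (82767, 3830)  from 3·(27164,1257) + (1275,59)
step 9: (275465, 12747)  from 3·(82767,3830) + (27164,1257)
…
step 11: (633697, 29324)  from 1·(358232,16577) + (275465,12747)
step 12: (991929, 45901)  from 1·(633697,29324) + (358232,16577)
step 13: (1625626, 75225)  from 1·(991929,45901) + (633697,29324)
fundamental: x₁=1625626, y₁=75225  (since 2642659891876 − 467·5658800625 = 1)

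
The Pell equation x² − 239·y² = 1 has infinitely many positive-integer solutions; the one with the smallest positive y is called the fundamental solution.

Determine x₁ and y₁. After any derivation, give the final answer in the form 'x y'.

√239 → a₀=15, period (2,5,1,2,4,15,4,2,1,5,2,30); ℓ=12 even so k=11
i=0: a=15 ⇒ p=15, q=1
i=1: a=2 ⇒ p=31, q=2
…
i=3: a=1 ⇒ p=201, q=13
i=4: a=2 ⇒ p=572, q=37
i=5: a=4 ⇒ p=2489, q=161
…
i=7: a=4 ⇒ p=154117, q=9969
i=8: a=2 ⇒ p=346141, q=22390
i=9: a=1 ⇒ p=500258, q=32359
i=10: a=5 ⇒ p=2847431, q=184185
i=11: a=2 ⇒ p=6195120, q=400729
fundamental: x₁=6195120, y₁=400729  (since 38379511814400 − 239·160583731441 = 1)

6195120 400729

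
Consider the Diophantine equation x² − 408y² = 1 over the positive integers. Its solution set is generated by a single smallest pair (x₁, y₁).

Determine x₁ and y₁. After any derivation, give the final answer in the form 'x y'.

101 5

d=408: √d = [20; 5,40] (ℓ=2, even), read p_1/q_1
step 0: (20, 1)  from 20·(1,0) + (0,1)
step 1: (101, 5)  from 5·(20,1) + (1,0)
→ (101, 5).  Check: 101²=10201, 408·5²=10200, difference 1.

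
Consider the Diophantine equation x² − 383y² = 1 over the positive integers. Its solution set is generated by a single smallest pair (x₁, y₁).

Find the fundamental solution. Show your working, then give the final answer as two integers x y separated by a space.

18768 959

√383 → a₀=19, period (1,1,3,19,3,1,1,38); ℓ=8 even so k=7
k=0  a_k=19  p_k/q_k = 19/1
k=1  a_k=1  p_k/q_k = 20/1
k=2  a_k=1  p_k/q_k = 39/2
…
k=4  a_k=19  p_k/q_k = 2642/135
k=5  a_k=3  p_k/q_k = 8063/412
k=6  a_k=1  p_k/q_k = 10705/547
k=7  a_k=1  p_k/q_k = 18768/959
fundamental: x₁=18768, y₁=959  (since 352237824 − 383·919681 = 1)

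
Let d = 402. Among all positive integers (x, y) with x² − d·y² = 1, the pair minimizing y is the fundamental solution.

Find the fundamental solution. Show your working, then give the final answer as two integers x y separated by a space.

[20; 20,40] for √402; ℓ=2 ⇒ convergent index 1
k=0  a_k=20  p_k/q_k = 20/1
k=1  a_k=20  p_k/q_k = 401/20
→ (401, 20).  Check: 401²=160801, 402·20²=160800, difference 1.

401 20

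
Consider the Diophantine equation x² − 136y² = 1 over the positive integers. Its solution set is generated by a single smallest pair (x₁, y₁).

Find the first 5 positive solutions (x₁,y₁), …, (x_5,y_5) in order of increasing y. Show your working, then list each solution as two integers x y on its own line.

√136 → a₀=11, period (1,1,1,22); ℓ=4 even so k=3
k=0  a_k=11  p_k/q_k = 11/1
…
k=2  a_k=1  p_k/q_k = 23/2
k=3  a_k=1  p_k/q_k = 35/3
→ (35, 3).  Check: 35²=1225, 136·3²=1224, difference 1.
k=2:  x_2 = 35·35+136·3·3 = 2449,  y_2 = 35·3+3·35 = 210
k=3:  x_3 = 35·2449+136·3·210 = 171395,  y_3 = 35·210+3·2449 = 14697
k=4:  x_4 = 35·171395+136·3·14697 = 11995201,  y_4 = 35·14697+3·171395 = 1028580
k=5:  x_5 = 35·11995201+136·3·1028580 = 839492675,  y_5 = 35·1028580+3·11995201 = 71985903

35 3
2449 210
171395 14697
11995201 1028580
839492675 71985903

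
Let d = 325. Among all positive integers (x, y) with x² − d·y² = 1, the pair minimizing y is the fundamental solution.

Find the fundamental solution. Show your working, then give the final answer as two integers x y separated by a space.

649 36

√325 = [18; 36, …], period ℓ=1 (odd) → k=1
i=0: a=18 ⇒ p=18, q=1
i=1: a=36 ⇒ p=649, q=36
(x₁, y₁) = (649, 36);  649² − 325·36² = 1 ✓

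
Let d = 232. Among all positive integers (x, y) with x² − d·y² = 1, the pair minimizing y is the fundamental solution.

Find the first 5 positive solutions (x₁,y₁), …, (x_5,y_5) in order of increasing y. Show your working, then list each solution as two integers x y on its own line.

19603 1287
768555217 50458122
30131975818099 1978261129845
1181354243155834177 77559705806244948
46316174427035658925363 3040805823861378301443

√232 → a₀=15, period (4,3,7,3,4,30); ℓ=6 even so k=5
step 0: (15, 1)  from 15·(1,0) + (0,1)
step 1: (61, 4)  from 4·(15,1) + (1,0)
step 2: (198, 13)  from 3·(61,4) + (15,1)
step 3: (1447, 95)  from 7·(198,13) + (61,4)
step 4: (4539, 298)  from 3·(1447,95) + (198,13)
step 5: (19603, 1287)  from 4·(4539,298) + (1447,95)
(x₁, y₁) = (19603, 1287);  19603² − 232·1287² = 1 ✓
k=2:  x_2 = 19603·19603+232·1287·1287 = 768555217,  y_2 = 19603·1287+1287·19603 = 50458122
k=3:  x_3 = 19603·768555217+232·1287·50458122 = 30131975818099,  y_3 = 19603·50458122+1287·768555217 = 1978261129845
k=4:  x_4 = 19603·30131975818099+232·1287·1978261129845 = 1181354243155834177,  y_4 = 19603·1978261129845+1287·30131975818099 = 77559705806244948
k=5:  x_5 = 19603·1181354243155834177+232·1287·77559705806244948 = 46316174427035658925363,  y_5 = 19603·77559705806244948+1287·1181354243155834177 = 3040805823861378301443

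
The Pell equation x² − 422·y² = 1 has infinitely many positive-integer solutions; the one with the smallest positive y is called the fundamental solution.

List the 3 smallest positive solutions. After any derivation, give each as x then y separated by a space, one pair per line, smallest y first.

√422 → a₀=20, period (1,1,5,2,1,…,1,1,40); ℓ=14 even so k=13
i=0: a=20 ⇒ p=20, q=1
i=1: a=1 ⇒ p=21, q=1
i=2: a=1 ⇒ p=41, q=2
i=3: a=5 ⇒ p=226, q=11
…
i=5: a=1 ⇒ p=719, q=35
…
i=7: a=20 ⇒ p=53719, q=2615
i=8: a=3 ⇒ p=163807, q=7974
i=9: a=1 ⇒ p=217526, q=10589
i=10: a=2 ⇒ p=598859, q=29152
i=11: a=5 ⇒ p=3211821, q=156349
i=12: a=1 ⇒ p=3810680, q=185501
i=13: a=1 ⇒ p=7022501, q=341850
(x₁, y₁) = (7022501, 341850);  7022501² − 422·341850² = 1 ✓
k=2:  x_2 = 7022501·7022501+422·341850·341850 = 98631040590001,  y_2 = 7022501·341850+341850·7022501 = 4801283933700
k=3:  x_3 = 7022501·98631040590001+422·341850·4801283933700 = 1385273162348638202501,  y_3 = 7022501·4801283933700+341850·98631040590001 = 67434042451384025550

7022501 341850
98631040590001 4801283933700
1385273162348638202501 67434042451384025550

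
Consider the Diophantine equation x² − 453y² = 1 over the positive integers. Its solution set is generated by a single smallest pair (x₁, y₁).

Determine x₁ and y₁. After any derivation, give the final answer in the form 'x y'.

√453 → a₀=21, period (3,1,1,10,14,10,1,1,3,42); ℓ=10 even so k=9
a_0=21:  p_0=21·1+0=21,  q_0=21·0+1=1
a_1=3:  p_1=3·21+1=64,  q_1=3·1+0=3
…
a_6=10:  p_6=10·22199+1575=223565,  q_6=10·1043+74=10504
a_7=1:  p_7=1·223565+22199=245764,  q_7=1·10504+1043=11547
a_8=1:  p_8=1·245764+223565=469329,  q_8=1·11547+10504=22051
a_9=3:  p_9=3·469329+245764=1653751,  q_9=3·22051+11547=77700
(x₁, y₁) = (1653751, 77700);  1653751² − 453·77700² = 1 ✓

1653751 77700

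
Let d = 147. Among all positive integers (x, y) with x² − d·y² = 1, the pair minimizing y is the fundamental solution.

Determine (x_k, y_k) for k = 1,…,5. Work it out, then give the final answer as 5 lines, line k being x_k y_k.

97 8
18817 1552
3650401 301080
708158977 58407968
137379191137 11330844712

[12; 8,24] for √147; ℓ=2 ⇒ convergent index 1
step 0: (12, 1)  from 12·(1,0) + (0,1)
step 1: (97, 8)  from 8·(12,1) + (1,0)
(x₁, y₁) = (97, 8);  97² − 147·8² = 1 ✓
(97+8√147)^2 = 18817 + 1552√147
(97+8√147)^3 = 3650401 + 301080√147
(97+8√147)^4 = 708158977 + 58407968√147
(97+8√147)^5 = 137379191137 + 11330844712√147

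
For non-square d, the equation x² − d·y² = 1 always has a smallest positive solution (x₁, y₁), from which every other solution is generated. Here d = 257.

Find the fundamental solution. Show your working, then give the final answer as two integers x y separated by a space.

513 32

[16; 32] for √257; ℓ=1 ⇒ convergent index 1
k=0  a_k=16  p_k/q_k = 16/1
k=1  a_k=32  p_k/q_k = 513/32
→ (513, 32).  Check: 513²=263169, 257·32²=263168, difference 1.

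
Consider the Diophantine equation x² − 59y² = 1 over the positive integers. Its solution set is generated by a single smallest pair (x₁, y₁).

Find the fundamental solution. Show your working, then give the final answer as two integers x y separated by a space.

√59 = [7; 1,2,7,2,1,14, …], period ℓ=6 (even) → k=5
a_0=7:  p_0=7·1+0=7,  q_0=7·0+1=1
a_1=1:  p_1=1·7+1=8,  q_1=1·1+0=1
…
a_3=7:  p_3=7·23+8=169,  q_3=7·3+1=22
a_4=2:  p_4=2·169+23=361,  q_4=2·22+3=47
a_5=1:  p_5=1·361+169=530,  q_5=1·47+22=69
fundamental: x₁=530, y₁=69  (since 280900 − 59·4761 = 1)

530 69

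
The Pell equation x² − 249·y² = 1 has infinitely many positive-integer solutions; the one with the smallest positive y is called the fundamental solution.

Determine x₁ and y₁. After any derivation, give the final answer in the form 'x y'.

√249 → a₀=15, period (1,3,1,1,5,…,3,1,30); ℓ=16 even so k=15
i=0: a=15 ⇒ p=15, q=1
…
i=4: a=1 ⇒ p=142, q=9
i=5: a=5 ⇒ p=789, q=50
…
i=8: a=10 ⇒ p=36751, q=2329
i=9: a=3 ⇒ p=113835, q=7214
…
i=14: a=3 ⇒ p=6669699, q=422675
i=15: a=1 ⇒ p=8553815, q=542076
fundamental: x₁=8553815, y₁=542076  (since 73167751054225 − 249·293846389776 = 1)

8553815 542076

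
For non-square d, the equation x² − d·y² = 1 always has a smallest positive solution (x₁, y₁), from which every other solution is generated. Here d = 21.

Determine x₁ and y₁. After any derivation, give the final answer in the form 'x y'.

√21 = [4; 1,1,2,1,1,8, …], period ℓ=6 (even) → k=5
k=0  a_k=4  p_k/q_k = 4/1
k=1  a_k=1  p_k/q_k = 5/1
k=2  a_k=1  p_k/q_k = 9/2
k=3  a_k=2  p_k/q_k = 23/5
k=4  a_k=1  p_k/q_k = 32/7
k=5  a_k=1  p_k/q_k = 55/12
→ (55, 12).  Check: 55²=3025, 21·12²=3024, difference 1.

55 12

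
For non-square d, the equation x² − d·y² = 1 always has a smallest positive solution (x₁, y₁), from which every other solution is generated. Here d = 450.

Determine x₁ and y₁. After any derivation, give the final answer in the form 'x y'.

19601 924

√450 → a₀=21, period (4,1,2,4,2,1,4,42); ℓ=8 even so k=7
step 0: (21, 1)  from 21·(1,0) + (0,1)
step 1: (85, 4)  from 4·(21,1) + (1,0)
step 2: (106, 5)  from 1·(85,4) + (21,1)
step 3: (297, 14)  from 2·(106,5) + (85,4)
…
step 5: (2885, 136)  from 2·(1294,61) + (297,14)
step 6: (4179, 197)  from 1·(2885,136) + (1294,61)
step 7: (19601, 924)  from 4·(4179,197) + (2885,136)
(x₁, y₁) = (19601, 924);  19601² − 450·924² = 1 ✓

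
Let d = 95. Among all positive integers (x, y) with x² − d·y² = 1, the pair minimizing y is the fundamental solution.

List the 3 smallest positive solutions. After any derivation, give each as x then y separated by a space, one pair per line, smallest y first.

39 4
3041 312
237159 24332

√95 → a₀=9, period (1,2,1,18); ℓ=4 even so k=3
a_0=9:  p_0=9·1+0=9,  q_0=9·0+1=1
a_1=1:  p_1=1·9+1=10,  q_1=1·1+0=1
a_2=2:  p_2=2·10+9=29,  q_2=2·1+1=3
a_3=1:  p_3=1·29+10=39,  q_3=1·3+1=4
(x₁, y₁) = (39, 4);  39² − 95·4² = 1 ✓
(39+4√95)^2 = 3041 + 312√95
(39+4√95)^3 = 237159 + 24332√95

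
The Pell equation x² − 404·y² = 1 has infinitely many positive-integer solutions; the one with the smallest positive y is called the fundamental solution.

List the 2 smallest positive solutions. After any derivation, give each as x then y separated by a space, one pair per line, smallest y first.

[20; 10,40] for √404; ℓ=2 ⇒ convergent index 1
i=0: a=20 ⇒ p=20, q=1
i=1: a=10 ⇒ p=201, q=10
fundamental: x₁=201, y₁=10  (since 40401 − 404·100 = 1)
(x_2, y_2) = (201·201 + 404·10·10, 201·10 + 10·201) = (80801, 4020)

201 10
80801 4020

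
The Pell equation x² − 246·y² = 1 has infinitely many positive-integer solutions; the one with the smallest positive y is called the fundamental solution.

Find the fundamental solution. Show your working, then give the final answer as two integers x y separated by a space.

[15; 1,2,5,1,14,1,5,2,1,30] for √246; ℓ=10 ⇒ convergent index 9
k=0  a_k=15  p_k/q_k = 15/1
…
k=7  a_k=5  p_k/q_k = 28028/1787
k=8  a_k=2  p_k/q_k = 60777/3875
k=9  a_k=1  p_k/q_k = 88805/5662
→ (88805, 5662).  Check: 88805²=7886328025, 246·5662²=7886328024, difference 1.

88805 5662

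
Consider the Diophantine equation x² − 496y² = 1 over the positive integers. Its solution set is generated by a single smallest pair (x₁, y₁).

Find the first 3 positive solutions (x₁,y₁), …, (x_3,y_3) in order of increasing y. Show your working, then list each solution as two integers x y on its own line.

4620799 207480
42703566796801 1917446753040
394649197502177907199 17720272078000750440

√496 → a₀=22, period (3,1,2,4,1,…,1,3,44); ℓ=16 even so k=15
a_0=22:  p_0=22·1+0=22,  q_0=22·0+1=1
a_1=3:  p_1=3·22+1=67,  q_1=3·1+0=3
a_2=1:  p_2=1·67+22=89,  q_2=1·3+1=4
a_3=2:  p_3=2·89+67=245,  q_3=2·4+3=11
…
a_5=1:  p_5=1·1069+245=1314,  q_5=1·48+11=59
a_6=1:  p_6=1·1314+1069=2383,  q_6=1·59+48=107
a_7=2:  p_7=2·2383+1314=6080,  q_7=2·107+59=273
a_8=2:  p_8=2·6080+2383=14543,  q_8=2·273+107=653
…
a_10=1:  p_10=1·35166+14543=49709,  q_10=1·1579+653=2232
…
a_12=4:  p_12=4·84875+49709=389209,  q_12=4·3811+2232=17476
a_13=2:  p_13=2·389209+84875=863293,  q_13=2·17476+3811=38763
a_14=1:  p_14=1·863293+389209=1252502,  q_14=1·38763+17476=56239
a_15=3:  p_15=3·1252502+863293=4620799,  q_15=3·56239+38763=207480
→ (4620799, 207480).  Check: 4620799²=21351783398401, 496·207480²=21351783398400, difference 1.
n=2: (4620799,207480)∘(4620799,207480) = (4620799·4620799+496·207480·207480, 4620799·207480+207480·4620799) = (42703566796801,1917446753040)
n=3: (42703566796801,1917446753040)∘(4620799,207480) = (4620799·42703566796801+496·207480·1917446753040, 4620799·1917446753040+207480·42703566796801) = (394649197502177907199,17720272078000750440)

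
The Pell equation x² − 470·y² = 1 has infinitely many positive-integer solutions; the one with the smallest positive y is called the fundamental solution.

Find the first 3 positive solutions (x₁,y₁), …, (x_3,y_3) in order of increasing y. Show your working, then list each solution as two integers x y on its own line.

1691 78
5718961 263796
19341524411 892157994

√470 = [21; 1,2,8,2,1,42, …], period ℓ=6 (even) → k=5
a_0=21:  p_0=21·1+0=21,  q_0=21·0+1=1
a_1=1:  p_1=1·21+1=22,  q_1=1·1+0=1
…
a_4=2:  p_4=2·542+65=1149,  q_4=2·25+3=53
a_5=1:  p_5=1·1149+542=1691,  q_5=1·53+25=78
fundamental: x₁=1691, y₁=78  (since 2859481 − 470·6084 = 1)
(x_2, y_2) = (1691·1691 + 470·78·78, 1691·78 + 78·1691) = (5718961, 263796)
(x_3, y_3) = (1691·5718961 + 470·78·263796, 1691·263796 + 78·5718961) = (19341524411, 892157994)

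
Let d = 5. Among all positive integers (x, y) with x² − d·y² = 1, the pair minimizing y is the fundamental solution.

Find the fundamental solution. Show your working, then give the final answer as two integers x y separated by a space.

√5 = [2; 4, …], period ℓ=1 (odd) → k=1
i=0: a=2 ⇒ p=2, q=1
i=1: a=4 ⇒ p=9, q=4
fundamental: x₁=9, y₁=4  (since 81 − 5·16 = 1)

9 4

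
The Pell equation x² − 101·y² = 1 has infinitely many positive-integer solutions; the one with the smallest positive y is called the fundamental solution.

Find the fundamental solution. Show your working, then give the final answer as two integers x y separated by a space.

√101 → a₀=10, period (20); ℓ=1 odd so k=1
k=0  a_k=10  p_k/q_k = 10/1
k=1  a_k=20  p_k/q_k = 201/20
→ (201, 20).  Check: 201²=40401, 101·20²=40400, difference 1.

201 20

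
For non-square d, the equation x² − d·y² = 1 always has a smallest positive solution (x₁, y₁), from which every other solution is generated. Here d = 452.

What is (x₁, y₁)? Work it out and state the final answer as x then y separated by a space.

1204353 56648

d=452: √d = [21; 3,1,5,3,10,3,5,1,3,42] (ℓ=10, even), read p_9/q_9
k=0  a_k=21  p_k/q_k = 21/1
k=1  a_k=3  p_k/q_k = 64/3
…
k=3  a_k=5  p_k/q_k = 489/23
…
k=5  a_k=10  p_k/q_k = 16009/753
…
k=7  a_k=5  p_k/q_k = 263904/12413
k=8  a_k=1  p_k/q_k = 313483/14745
k=9  a_k=3  p_k/q_k = 1204353/56648
→ (1204353, 56648).  Check: 1204353²=1450466148609, 452·56648²=1450466148608, difference 1.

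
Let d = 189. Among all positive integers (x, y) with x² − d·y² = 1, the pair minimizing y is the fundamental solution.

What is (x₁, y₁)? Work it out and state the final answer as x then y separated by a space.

√189 → a₀=13, period (1,2,1,26); ℓ=4 even so k=3
a_0=13:  p_0=13·1+0=13,  q_0=13·0+1=1
a_1=1:  p_1=1·13+1=14,  q_1=1·1+0=1
a_2=2:  p_2=2·14+13=41,  q_2=2·1+1=3
a_3=1:  p_3=1·41+14=55,  q_3=1·3+1=4
fundamental: x₁=55, y₁=4  (since 3025 − 189·16 = 1)

55 4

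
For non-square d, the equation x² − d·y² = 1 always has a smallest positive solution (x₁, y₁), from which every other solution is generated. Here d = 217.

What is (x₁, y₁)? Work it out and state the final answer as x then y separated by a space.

3844063 260952

√217 = [14; 1,2,1,2,1,…,2,1,28, …], period ℓ=16 (even) → k=15
i=0: a=14 ⇒ p=14, q=1
…
i=10: a=1 ⇒ p=154218, q=10469
…
i=14: a=2 ⇒ p=2809702, q=190735
i=15: a=1 ⇒ p=3844063, q=260952
→ (3844063, 260952).  Check: 3844063²=14776820347969, 217·260952²=14776820347968, difference 1.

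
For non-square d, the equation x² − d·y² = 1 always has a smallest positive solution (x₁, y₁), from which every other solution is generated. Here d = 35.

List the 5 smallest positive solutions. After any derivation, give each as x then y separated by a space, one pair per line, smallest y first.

6 1
71 12
846 143
10081 1704
120126 20305

√35 = [5; 1,10, …], period ℓ=2 (even) → k=1
step 0: (5, 1)  from 5·(1,0) + (0,1)
step 1: (6, 1)  from 1·(5,1) + (1,0)
(x₁, y₁) = (6, 1);  6² − 35·1² = 1 ✓
k=2:  x_2 = 6·6+35·1·1 = 71,  y_2 = 6·1+1·6 = 12
k=3:  x_3 = 6·71+35·1·12 = 846,  y_3 = 6·12+1·71 = 143
k=4:  x_4 = 6·846+35·1·143 = 10081,  y_4 = 6·143+1·846 = 1704
k=5:  x_5 = 6·10081+35·1·1704 = 120126,  y_5 = 6·1704+1·10081 = 20305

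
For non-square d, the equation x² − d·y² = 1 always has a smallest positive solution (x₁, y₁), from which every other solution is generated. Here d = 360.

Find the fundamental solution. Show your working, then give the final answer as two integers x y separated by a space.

19 1

√360 = [18; 1,36, …], period ℓ=2 (even) → k=1
step 0: (18, 1)  from 18·(1,0) + (0,1)
step 1: (19, 1)  from 1·(18,1) + (1,0)
(x₁, y₁) = (19, 1);  19² − 360·1² = 1 ✓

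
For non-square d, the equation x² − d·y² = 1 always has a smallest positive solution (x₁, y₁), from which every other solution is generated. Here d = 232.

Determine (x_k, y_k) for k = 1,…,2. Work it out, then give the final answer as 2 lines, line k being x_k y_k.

d=232: √d = [15; 4,3,7,3,4,30] (ℓ=6, even), read p_5/q_5
step 0: (15, 1)  from 15·(1,0) + (0,1)
…
step 2: (198, 13)  from 3·(61,4) + (15,1)
…
step 4: (4539, 298)  from 3·(1447,95) + (198,13)
step 5: (19603, 1287)  from 4·(4539,298) + (1447,95)
→ (19603, 1287).  Check: 19603²=384277609, 232·1287²=384277608, difference 1.
k=2:  x_2 = 19603·19603+232·1287·1287 = 768555217,  y_2 = 19603·1287+1287·19603 = 50458122

19603 1287
768555217 50458122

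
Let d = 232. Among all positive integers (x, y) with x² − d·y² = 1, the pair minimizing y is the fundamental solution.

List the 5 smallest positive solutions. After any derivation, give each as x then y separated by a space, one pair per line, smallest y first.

[15; 4,3,7,3,4,30] for √232; ℓ=6 ⇒ convergent index 5
i=0: a=15 ⇒ p=15, q=1
…
i=2: a=3 ⇒ p=198, q=13
i=3: a=7 ⇒ p=1447, q=95
i=4: a=3 ⇒ p=4539, q=298
i=5: a=4 ⇒ p=19603, q=1287
fundamental: x₁=19603, y₁=1287  (since 384277609 − 232·1656369 = 1)
n=2: (19603,1287)∘(19603,1287) = (19603·19603+232·1287·1287, 19603·1287+1287·19603) = (768555217,50458122)
n=3: (768555217,50458122)∘(19603,1287) = (19603·768555217+232·1287·50458122, 19603·50458122+1287·768555217) = (30131975818099,1978261129845)
n=4: (30131975818099,1978261129845)∘(19603,1287) = (19603·30131975818099+232·1287·1978261129845, 19603·1978261129845+1287·30131975818099) = (1181354243155834177,77559705806244948)
n=5: (1181354243155834177,77559705806244948)∘(19603,1287) = (19603·1181354243155834177+232·1287·77559705806244948, 19603·77559705806244948+1287·1181354243155834177) = (46316174427035658925363,3040805823861378301443)

19603 1287
768555217 50458122
30131975818099 1978261129845
1181354243155834177 77559705806244948
46316174427035658925363 3040805823861378301443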